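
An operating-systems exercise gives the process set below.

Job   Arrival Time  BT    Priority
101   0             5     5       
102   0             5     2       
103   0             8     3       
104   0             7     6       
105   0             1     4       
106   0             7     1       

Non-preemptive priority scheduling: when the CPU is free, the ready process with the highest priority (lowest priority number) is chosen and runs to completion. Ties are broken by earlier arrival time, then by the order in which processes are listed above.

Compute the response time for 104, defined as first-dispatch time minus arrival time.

Timeline: | 106 0-7 | 102 7-12 | 103 12-20 | 105 20-21 | 101 21-26 | 104 26-33 |
Completion: 101=26  102=12  103=20  104=33  105=21  106=7
Response(104) = first start − arrival = 26 − 0 = 26

26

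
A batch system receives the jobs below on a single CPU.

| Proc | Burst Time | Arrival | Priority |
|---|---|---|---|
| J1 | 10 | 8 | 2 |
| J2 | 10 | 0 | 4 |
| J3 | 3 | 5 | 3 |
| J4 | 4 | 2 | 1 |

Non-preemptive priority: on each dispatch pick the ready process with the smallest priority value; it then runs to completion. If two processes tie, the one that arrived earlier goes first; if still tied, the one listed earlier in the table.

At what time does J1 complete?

Schedule: | J2 0-10 | J4 10-14 | J1 14-24 | J3 24-27 |
Completion: J1=24  J2=10  J3=27  J4=14

24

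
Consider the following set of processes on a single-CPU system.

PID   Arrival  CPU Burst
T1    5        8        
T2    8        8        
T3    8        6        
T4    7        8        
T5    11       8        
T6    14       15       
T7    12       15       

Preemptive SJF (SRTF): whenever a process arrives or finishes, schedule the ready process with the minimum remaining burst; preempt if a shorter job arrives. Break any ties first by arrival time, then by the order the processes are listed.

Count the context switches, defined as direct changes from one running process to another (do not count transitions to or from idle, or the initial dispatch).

Timeline: | idle 0-5 | T1 5-13 | T3 13-19 | T4 19-27 | T2 27-35 | T5 35-43 | T7 43-58 | T6 58-73 |
Completion: T1=13  T2=35  T3=19  T4=27  T5=43  T6=73  T7=58
Turnaround (C−A): T1=8  T2=27  T3=11  T4=20  T5=32  T6=59  T7=46

6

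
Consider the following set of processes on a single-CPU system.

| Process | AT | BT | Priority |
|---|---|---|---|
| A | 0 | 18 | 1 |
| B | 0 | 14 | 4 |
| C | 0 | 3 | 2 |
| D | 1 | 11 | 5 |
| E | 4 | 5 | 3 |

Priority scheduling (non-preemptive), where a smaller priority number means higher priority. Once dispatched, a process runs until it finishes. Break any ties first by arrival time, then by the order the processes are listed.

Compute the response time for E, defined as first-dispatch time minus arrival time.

17

Timeline: | A 0-18 | C 18-21 | E 21-26 | B 26-40 | D 40-51 |
Completion: A=18  B=40  C=21  D=51  E=26
Response(E) = first start − arrival = 21 − 4 = 17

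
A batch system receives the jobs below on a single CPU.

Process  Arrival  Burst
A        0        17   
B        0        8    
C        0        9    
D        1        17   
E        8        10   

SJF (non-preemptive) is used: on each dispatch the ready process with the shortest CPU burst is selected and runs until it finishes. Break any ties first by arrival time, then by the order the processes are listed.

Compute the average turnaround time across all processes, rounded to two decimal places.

Schedule: | B 0-8 | C 8-17 | E 17-27 | A 27-44 | D 44-61 |
Completion: A=44  B=8  C=17  D=61  E=27
Turnaround times: A=44, B=8, C=17, D=60, E=19
Average turnaround = (44+8+17+60+19) / 5 = 148/5 = 29.60

29.60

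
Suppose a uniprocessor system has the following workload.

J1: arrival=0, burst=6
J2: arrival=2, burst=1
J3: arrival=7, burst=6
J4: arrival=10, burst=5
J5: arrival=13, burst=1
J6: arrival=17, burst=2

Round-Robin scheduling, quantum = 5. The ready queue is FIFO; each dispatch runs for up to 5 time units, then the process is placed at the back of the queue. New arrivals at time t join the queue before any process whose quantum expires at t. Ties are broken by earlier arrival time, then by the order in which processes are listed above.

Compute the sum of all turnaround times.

39

Schedule: | J1 0-5 | J2 5-6 | J1 6-7 | J3 7-12 | J4 12-17 | J3 17-18 | J5 18-19 | J6 19-21 |
Completion: J1=7  J2=6  J3=18  J4=17  J5=19  J6=21
Turnaround (C−A): J1=7  J2=4  J3=11  J4=7  J5=6  J6=4
Turnaround = completion − arrival: J1=7, J2=4, J3=11, J4=7, J5=6, J6=4
Total turnaround = 7 + 4 + 11 + 7 + 6 + 4 = 39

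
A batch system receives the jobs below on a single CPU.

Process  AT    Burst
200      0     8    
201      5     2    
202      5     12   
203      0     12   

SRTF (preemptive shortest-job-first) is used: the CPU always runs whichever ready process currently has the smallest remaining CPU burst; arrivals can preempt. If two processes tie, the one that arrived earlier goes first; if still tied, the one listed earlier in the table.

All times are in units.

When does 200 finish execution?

10

Timeline: | 200 0-5 | 201 5-7 | 200 7-10 | 203 10-22 | 202 22-34 |
Completion: 200=10  201=7  202=34  203=22
Turnaround (C−A): 200=10  201=2  202=29  203=22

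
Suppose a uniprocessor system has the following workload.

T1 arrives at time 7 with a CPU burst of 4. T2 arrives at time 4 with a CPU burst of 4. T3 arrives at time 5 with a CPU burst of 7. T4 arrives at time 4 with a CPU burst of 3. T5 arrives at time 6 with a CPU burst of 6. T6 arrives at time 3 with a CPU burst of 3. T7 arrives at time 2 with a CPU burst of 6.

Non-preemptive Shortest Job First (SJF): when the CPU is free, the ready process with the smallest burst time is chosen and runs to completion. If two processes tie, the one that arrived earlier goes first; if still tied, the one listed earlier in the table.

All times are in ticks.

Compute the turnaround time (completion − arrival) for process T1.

Schedule: | idle 0-2 | T7 2-8 | T6 8-11 | T4 11-14 | T2 14-18 | T1 18-22 | T5 22-28 | T3 28-35 |
Completion: T1=22  T2=18  T3=35  T4=14  T5=28  T6=11  T7=8
Turnaround(T1) = completion − arrival = 22 − 7 = 15

15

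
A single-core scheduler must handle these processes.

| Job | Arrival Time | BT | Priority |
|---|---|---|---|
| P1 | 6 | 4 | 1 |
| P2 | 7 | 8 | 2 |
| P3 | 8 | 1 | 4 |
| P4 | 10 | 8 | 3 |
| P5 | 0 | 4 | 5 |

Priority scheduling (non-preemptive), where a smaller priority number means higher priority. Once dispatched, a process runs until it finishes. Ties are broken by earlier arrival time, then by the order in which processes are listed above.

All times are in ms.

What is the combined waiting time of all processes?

29

Schedule: | P5 0-4 | idle 4-6 | P1 6-10 | P2 10-18 | P4 18-26 | P3 26-27 |
Completion: P1=10  P2=18  P3=27  P4=26  P5=4
Turnaround (C−A): P1=4  P2=11  P3=19  P4=16  P5=4
Waiting = turnaround − burst: P1=0, P2=3, P3=18, P4=8, P5=0
Total waiting = 0 + 3 + 18 + 8 + 0 = 29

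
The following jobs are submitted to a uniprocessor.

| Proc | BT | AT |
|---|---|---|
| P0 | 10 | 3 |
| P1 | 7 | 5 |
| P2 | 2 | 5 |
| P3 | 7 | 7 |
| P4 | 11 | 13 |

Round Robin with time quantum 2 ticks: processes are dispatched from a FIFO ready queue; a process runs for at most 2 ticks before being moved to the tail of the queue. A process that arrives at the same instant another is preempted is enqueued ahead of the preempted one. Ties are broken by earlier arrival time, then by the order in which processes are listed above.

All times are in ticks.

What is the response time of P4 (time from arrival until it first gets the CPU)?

4

Gantt: | idle 0-3 | P0 3-5 | P1 5-7 | P2 7-9 | P0 9-11 | P3 11-13 | P1 13-15 | P0 15-17 | P4 17-19 | P3 19-21 | P1 21-23 | P0 23-25 | P4 25-27 | P3 27-29 | P1 29-30 | P0 30-32 | P4 32-34 | P3 34-35 | P4 35-40 |
Completion: P0=32  P1=30  P2=9  P3=35  P4=40
Response(P4) = first start − arrival = 17 − 13 = 4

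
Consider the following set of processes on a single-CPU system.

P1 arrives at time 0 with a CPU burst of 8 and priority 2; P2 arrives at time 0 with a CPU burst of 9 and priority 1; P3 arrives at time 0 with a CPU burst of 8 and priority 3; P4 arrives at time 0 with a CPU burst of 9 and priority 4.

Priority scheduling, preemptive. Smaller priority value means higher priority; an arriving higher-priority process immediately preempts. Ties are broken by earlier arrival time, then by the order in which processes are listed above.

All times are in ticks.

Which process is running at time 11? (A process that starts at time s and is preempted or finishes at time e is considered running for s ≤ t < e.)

P1

Timeline: | P2 0-9 | P1 9-17 | P3 17-25 | P4 25-34 |
Completion: P1=17  P2=9  P3=25  P4=34
Turnaround (C−A): P1=17  P2=9  P3=25  P4=34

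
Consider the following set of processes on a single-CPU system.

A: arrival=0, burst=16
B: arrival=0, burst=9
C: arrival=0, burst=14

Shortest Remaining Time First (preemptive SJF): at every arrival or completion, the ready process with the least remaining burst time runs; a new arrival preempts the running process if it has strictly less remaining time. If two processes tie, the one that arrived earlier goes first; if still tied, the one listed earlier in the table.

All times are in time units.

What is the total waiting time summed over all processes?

Gantt: | B 0-9 | C 9-23 | A 23-39 |
Completion: A=39  B=9  C=23
Turnaround (C−A): A=39  B=9  C=23
Waiting = turnaround − burst: A=23, B=0, C=9
Total waiting = 23 + 0 + 9 = 32

32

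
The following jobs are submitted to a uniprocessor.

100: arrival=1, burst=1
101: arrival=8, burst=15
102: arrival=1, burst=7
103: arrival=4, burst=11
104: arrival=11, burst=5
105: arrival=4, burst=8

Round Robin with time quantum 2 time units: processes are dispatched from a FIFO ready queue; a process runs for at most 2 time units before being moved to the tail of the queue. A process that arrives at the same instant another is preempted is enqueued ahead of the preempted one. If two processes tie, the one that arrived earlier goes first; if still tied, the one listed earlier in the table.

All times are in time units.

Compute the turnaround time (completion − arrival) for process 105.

Schedule: | idle 0-1 | 100 1-2 | 102 2-4 | 103 4-6 | 105 6-8 | 102 8-10 | 103 10-12 | 101 12-14 | 105 14-16 | 102 16-18 | 104 18-20 | 103 20-22 | 101 22-24 | 105 24-26 | 102 26-27 | 104 27-29 | 103 29-31 | 101 31-33 | 105 33-35 | 104 35-36 | 103 36-38 | 101 38-40 | 103 40-41 | 101 41-48 |
Completion: 100=2  101=48  102=27  103=41  104=36  105=35
Turnaround(105) = completion − arrival = 35 − 4 = 31

31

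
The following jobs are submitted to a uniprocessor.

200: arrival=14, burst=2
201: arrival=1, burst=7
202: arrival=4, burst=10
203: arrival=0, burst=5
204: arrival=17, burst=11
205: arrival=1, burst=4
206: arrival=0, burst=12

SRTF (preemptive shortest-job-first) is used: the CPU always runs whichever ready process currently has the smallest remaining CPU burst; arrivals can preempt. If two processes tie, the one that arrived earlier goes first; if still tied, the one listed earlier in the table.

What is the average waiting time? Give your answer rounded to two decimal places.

11.14

Timeline: | 203 0-5 | 205 5-9 | 201 9-16 | 200 16-18 | 202 18-28 | 204 28-39 | 206 39-51 |
Completion: 200=18  201=16  202=28  203=5  204=39  205=9  206=51
Turnaround (C−A): 200=4  201=15  202=24  203=5  204=22  205=8  206=51
Waiting times: 200=2, 201=8, 202=14, 203=0, 204=11, 205=4, 206=39
Average waiting = (2+8+14+0+11+4+39) / 7 = 78/7 = 11.14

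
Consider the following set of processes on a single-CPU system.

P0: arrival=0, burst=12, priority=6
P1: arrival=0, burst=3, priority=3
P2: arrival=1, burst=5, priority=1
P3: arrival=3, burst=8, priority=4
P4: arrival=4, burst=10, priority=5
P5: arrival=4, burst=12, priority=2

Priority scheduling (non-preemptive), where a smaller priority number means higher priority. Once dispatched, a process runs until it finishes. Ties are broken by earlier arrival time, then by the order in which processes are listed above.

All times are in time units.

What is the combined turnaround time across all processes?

Gantt: | P1 0-3 | P2 3-8 | P5 8-20 | P3 20-28 | P4 28-38 | P0 38-50 |
Completion: P0=50  P1=3  P2=8  P3=28  P4=38  P5=20
Turnaround = completion − arrival: P0=50, P1=3, P2=7, P3=25, P4=34, P5=16
Total turnaround = 50 + 3 + 7 + 25 + 34 + 16 = 135

135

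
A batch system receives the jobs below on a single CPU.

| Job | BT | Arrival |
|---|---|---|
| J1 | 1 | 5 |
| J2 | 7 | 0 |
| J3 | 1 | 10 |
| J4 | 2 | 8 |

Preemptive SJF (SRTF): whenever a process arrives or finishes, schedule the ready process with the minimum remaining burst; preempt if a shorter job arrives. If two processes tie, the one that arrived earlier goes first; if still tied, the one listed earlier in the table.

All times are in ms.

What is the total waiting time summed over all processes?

Schedule: | J2 0-5 | J1 5-6 | J2 6-8 | J4 8-10 | J3 10-11 |
Completion: J1=6  J2=8  J3=11  J4=10
Waiting = turnaround − burst: J1=0, J2=1, J3=0, J4=0
Total waiting = 0 + 1 + 0 + 0 = 1

1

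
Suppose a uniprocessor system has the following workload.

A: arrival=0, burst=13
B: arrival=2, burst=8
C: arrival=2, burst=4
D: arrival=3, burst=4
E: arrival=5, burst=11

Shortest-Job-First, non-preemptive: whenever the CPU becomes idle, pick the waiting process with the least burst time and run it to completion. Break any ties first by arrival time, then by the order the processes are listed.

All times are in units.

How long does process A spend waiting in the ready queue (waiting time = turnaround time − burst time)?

0

Timeline: | A 0-13 | C 13-17 | D 17-21 | B 21-29 | E 29-40 |
Completion: A=13  B=29  C=17  D=21  E=40
Waiting(A) = turnaround − burst = 13 − 13 = 0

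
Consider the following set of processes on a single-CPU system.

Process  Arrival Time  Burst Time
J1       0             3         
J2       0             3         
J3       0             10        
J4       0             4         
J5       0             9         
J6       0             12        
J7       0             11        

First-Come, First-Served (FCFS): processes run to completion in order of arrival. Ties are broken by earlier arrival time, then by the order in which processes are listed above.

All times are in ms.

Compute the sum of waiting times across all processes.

Gantt: | J1 0-3 | J2 3-6 | J3 6-16 | J4 16-20 | J5 20-29 | J6 29-41 | J7 41-52 |
Completion: J1=3  J2=6  J3=16  J4=20  J5=29  J6=41  J7=52
Turnaround (C−A): J1=3  J2=6  J3=16  J4=20  J5=29  J6=41  J7=52
Waiting = turnaround − burst: J1=0, J2=3, J3=6, J4=16, J5=20, J6=29, J7=41
Total waiting = 0 + 3 + 6 + 16 + 20 + 29 + 41 = 115

115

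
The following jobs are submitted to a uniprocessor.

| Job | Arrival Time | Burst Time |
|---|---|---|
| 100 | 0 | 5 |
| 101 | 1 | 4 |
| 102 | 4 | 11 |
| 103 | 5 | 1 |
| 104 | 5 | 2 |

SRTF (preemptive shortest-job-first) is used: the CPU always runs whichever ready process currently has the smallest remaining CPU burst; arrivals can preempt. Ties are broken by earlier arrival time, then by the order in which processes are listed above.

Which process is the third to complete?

104

Schedule: | 100 0-5 | 103 5-6 | 104 6-8 | 101 8-12 | 102 12-23 |
Completion: 100=5  101=12  102=23  103=6  104=8
Finish order: 100 → 103 → 104 → 101 → 102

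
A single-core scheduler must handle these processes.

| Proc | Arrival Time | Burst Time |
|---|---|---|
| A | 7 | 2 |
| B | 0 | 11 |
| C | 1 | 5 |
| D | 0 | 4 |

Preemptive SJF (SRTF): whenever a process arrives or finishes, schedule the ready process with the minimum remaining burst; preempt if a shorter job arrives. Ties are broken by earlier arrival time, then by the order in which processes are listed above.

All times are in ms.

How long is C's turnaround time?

8

Gantt: | D 0-4 | C 4-9 | A 9-11 | B 11-22 |
Completion: A=11  B=22  C=9  D=4
Turnaround(C) = completion − arrival = 9 − 1 = 8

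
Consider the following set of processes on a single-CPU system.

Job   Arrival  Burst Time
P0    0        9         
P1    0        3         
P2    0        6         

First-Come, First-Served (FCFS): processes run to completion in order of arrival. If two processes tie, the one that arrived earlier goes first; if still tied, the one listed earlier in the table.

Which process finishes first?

Timeline: | P0 0-9 | P1 9-12 | P2 12-18 |
Completion: P0=9  P1=12  P2=18
Turnaround (C−A): P0=9  P1=12  P2=18
Finish order: P0 → P1 → P2

P0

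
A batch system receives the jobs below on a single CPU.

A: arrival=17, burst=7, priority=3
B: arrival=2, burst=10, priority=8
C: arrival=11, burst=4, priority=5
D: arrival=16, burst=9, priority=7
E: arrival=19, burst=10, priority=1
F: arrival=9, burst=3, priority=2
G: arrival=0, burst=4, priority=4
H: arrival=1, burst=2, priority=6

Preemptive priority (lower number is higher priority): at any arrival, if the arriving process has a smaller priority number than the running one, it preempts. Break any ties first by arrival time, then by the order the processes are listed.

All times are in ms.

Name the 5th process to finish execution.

E

Timeline: | G 0-4 | H 4-6 | B 6-9 | F 9-12 | C 12-16 | D 16-17 | A 17-19 | E 19-29 | A 29-34 | D 34-42 | B 42-49 |
Completion: A=34  B=49  C=16  D=42  E=29  F=12  G=4  H=6
Turnaround (C−A): A=17  B=47  C=5  D=26  E=10  F=3  G=4  H=5
Finish order: G → H → F → C → E → A → D → B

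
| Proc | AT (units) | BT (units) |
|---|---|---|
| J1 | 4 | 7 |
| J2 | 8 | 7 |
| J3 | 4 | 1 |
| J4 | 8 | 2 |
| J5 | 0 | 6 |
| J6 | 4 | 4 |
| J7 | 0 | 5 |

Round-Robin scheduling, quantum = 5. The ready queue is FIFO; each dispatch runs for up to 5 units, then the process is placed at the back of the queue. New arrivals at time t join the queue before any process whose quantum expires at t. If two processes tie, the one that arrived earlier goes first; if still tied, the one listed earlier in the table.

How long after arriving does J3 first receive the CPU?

Schedule: | J5 0-5 | J7 5-10 | J1 10-15 | J3 15-16 | J6 16-20 | J5 20-21 | J2 21-26 | J4 26-28 | J1 28-30 | J2 30-32 |
Completion: J1=30  J2=32  J3=16  J4=28  J5=21  J6=20  J7=10
Response(J3) = first start − arrival = 15 − 4 = 11

11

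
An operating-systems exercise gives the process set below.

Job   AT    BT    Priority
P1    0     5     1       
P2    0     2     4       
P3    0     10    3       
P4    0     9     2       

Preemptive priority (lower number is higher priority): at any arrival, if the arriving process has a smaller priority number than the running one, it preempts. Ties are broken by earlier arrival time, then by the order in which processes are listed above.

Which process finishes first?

P1

Gantt: | P1 0-5 | P4 5-14 | P3 14-24 | P2 24-26 |
Completion: P1=5  P2=26  P3=24  P4=14
Turnaround (C−A): P1=5  P2=26  P3=24  P4=14
Finish order: P1 → P4 → P3 → P2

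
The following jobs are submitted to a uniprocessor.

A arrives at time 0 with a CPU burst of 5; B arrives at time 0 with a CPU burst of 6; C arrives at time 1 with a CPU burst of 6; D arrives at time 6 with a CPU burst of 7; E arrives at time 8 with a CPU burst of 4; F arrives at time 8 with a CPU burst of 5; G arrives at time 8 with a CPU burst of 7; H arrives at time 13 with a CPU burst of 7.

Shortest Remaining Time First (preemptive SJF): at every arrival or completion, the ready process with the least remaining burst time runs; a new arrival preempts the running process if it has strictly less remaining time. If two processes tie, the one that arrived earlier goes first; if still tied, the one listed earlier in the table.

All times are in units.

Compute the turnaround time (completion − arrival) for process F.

12

Timeline: | A 0-5 | B 5-11 | E 11-15 | F 15-20 | C 20-26 | D 26-33 | G 33-40 | H 40-47 |
Completion: A=5  B=11  C=26  D=33  E=15  F=20  G=40  H=47
Turnaround(F) = completion − arrival = 20 − 8 = 12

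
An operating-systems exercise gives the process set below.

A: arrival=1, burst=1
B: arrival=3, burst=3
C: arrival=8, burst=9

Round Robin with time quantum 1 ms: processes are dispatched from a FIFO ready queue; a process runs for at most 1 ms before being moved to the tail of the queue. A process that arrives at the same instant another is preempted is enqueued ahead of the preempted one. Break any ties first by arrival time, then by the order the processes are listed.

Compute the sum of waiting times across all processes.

0

Gantt: | idle 0-1 | A 1-2 | idle 2-3 | B 3-6 | idle 6-8 | C 8-17 |
Completion: A=2  B=6  C=17
Waiting = turnaround − burst: A=0, B=0, C=0
Total waiting = 0 + 0 + 0 = 0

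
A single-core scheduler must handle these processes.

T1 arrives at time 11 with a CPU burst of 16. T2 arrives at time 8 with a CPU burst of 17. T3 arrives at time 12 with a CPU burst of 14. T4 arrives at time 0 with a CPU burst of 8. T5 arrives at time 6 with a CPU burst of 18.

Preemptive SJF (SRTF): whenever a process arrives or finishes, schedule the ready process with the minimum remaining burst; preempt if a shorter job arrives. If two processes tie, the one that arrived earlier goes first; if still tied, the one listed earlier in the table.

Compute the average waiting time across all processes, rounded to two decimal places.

18.00

Gantt: | T4 0-8 | T2 8-25 | T3 25-39 | T1 39-55 | T5 55-73 |
Completion: T1=55  T2=25  T3=39  T4=8  T5=73
Turnaround (C−A): T1=44  T2=17  T3=27  T4=8  T5=67
Waiting times: T1=28, T2=0, T3=13, T4=0, T5=49
Average waiting = (28+0+13+0+49) / 5 = 90/5 = 18.00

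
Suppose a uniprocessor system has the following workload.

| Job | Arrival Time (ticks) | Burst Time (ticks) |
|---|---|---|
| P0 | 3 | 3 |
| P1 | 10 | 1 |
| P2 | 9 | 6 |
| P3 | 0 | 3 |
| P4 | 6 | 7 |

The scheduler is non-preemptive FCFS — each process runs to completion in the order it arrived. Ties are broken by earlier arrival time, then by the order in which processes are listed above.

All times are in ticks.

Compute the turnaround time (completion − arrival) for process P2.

Gantt: | P3 0-3 | P0 3-6 | P4 6-13 | P2 13-19 | P1 19-20 |
Completion: P0=6  P1=20  P2=19  P3=3  P4=13
Turnaround (C−A): P0=3  P1=10  P2=10  P3=3  P4=7
Turnaround(P2) = completion − arrival = 19 − 9 = 10

10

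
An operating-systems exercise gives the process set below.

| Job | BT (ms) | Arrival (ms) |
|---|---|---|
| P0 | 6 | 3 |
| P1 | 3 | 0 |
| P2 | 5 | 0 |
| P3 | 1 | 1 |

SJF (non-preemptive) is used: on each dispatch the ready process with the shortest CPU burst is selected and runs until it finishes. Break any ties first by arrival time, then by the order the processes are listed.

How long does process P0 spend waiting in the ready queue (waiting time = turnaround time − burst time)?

Timeline: | P1 0-3 | P3 3-4 | P2 4-9 | P0 9-15 |
Completion: P0=15  P1=3  P2=9  P3=4
Turnaround (C−A): P0=12  P1=3  P2=9  P3=3
Waiting(P0) = turnaround − burst = 12 − 6 = 6

6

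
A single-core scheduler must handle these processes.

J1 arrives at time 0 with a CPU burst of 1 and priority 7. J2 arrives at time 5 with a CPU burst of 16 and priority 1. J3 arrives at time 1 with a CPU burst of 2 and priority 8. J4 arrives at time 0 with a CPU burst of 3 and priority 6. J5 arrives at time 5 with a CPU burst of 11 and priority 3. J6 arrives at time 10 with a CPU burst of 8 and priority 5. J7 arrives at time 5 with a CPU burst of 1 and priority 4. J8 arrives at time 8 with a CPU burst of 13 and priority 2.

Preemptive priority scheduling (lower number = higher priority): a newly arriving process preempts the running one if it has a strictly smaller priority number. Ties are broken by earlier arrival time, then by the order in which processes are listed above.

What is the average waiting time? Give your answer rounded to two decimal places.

21.63

Timeline: | J4 0-3 | J1 3-4 | J3 4-5 | J2 5-21 | J8 21-34 | J5 34-45 | J7 45-46 | J6 46-54 | J3 54-55 |
Completion: J1=4  J2=21  J3=55  J4=3  J5=45  J6=54  J7=46  J8=34
Waiting times: J1=3, J2=0, J3=52, J4=0, J5=29, J6=36, J7=40, J8=13
Average waiting = (3+0+52+0+29+36+40+13) / 8 = 173/8 = 21.63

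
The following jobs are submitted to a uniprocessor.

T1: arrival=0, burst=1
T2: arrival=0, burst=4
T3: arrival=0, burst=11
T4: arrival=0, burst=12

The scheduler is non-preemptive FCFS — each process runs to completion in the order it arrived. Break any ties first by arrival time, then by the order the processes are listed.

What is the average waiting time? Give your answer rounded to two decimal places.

5.50

Timeline: | T1 0-1 | T2 1-5 | T3 5-16 | T4 16-28 |
Completion: T1=1  T2=5  T3=16  T4=28
Waiting times: T1=0, T2=1, T3=5, T4=16
Average waiting = (0+1+5+16) / 4 = 22/4 = 5.50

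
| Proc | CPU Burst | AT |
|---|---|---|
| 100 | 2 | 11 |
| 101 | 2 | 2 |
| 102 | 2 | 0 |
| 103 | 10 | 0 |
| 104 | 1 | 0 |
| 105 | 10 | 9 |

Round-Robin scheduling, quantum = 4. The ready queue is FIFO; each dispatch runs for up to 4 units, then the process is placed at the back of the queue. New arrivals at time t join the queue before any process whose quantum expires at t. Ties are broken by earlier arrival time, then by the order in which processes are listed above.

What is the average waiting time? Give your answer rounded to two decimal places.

6.00

Timeline: | 102 0-2 | 103 2-6 | 104 6-7 | 101 7-9 | 103 9-13 | 105 13-17 | 100 17-19 | 103 19-21 | 105 21-27 |
Completion: 100=19  101=9  102=2  103=21  104=7  105=27
Waiting times: 100=6, 101=5, 102=0, 103=11, 104=6, 105=8
Average waiting = (6+5+0+11+6+8) / 6 = 36/6 = 6.00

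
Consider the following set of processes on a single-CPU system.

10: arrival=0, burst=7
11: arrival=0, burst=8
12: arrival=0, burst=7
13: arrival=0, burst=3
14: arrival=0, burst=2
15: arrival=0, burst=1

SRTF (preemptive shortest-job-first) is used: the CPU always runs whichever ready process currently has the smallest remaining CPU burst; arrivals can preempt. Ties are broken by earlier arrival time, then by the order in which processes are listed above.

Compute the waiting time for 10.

6

Timeline: | 15 0-1 | 14 1-3 | 13 3-6 | 10 6-13 | 12 13-20 | 11 20-28 |
Completion: 10=13  11=28  12=20  13=6  14=3  15=1
Turnaround (C−A): 10=13  11=28  12=20  13=6  14=3  15=1
Waiting(10) = turnaround − burst = 13 − 7 = 6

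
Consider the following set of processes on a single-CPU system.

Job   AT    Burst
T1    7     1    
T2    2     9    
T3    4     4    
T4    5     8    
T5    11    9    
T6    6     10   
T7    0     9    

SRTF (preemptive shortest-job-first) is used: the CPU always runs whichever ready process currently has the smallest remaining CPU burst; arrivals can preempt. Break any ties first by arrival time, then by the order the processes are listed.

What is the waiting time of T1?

1

Schedule: | T7 0-4 | T3 4-8 | T1 8-9 | T7 9-14 | T4 14-22 | T2 22-31 | T5 31-40 | T6 40-50 |
Completion: T1=9  T2=31  T3=8  T4=22  T5=40  T6=50  T7=14
Waiting(T1) = turnaround − burst = 2 − 1 = 1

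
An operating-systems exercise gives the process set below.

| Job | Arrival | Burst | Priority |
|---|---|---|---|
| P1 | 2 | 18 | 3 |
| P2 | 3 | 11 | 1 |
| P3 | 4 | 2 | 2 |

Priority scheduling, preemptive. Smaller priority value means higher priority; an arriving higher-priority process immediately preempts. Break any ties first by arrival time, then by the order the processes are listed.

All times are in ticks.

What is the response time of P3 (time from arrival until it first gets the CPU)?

Timeline: | idle 0-2 | P1 2-3 | P2 3-14 | P3 14-16 | P1 16-33 |
Completion: P1=33  P2=14  P3=16
Response(P3) = first start − arrival = 14 − 4 = 10

10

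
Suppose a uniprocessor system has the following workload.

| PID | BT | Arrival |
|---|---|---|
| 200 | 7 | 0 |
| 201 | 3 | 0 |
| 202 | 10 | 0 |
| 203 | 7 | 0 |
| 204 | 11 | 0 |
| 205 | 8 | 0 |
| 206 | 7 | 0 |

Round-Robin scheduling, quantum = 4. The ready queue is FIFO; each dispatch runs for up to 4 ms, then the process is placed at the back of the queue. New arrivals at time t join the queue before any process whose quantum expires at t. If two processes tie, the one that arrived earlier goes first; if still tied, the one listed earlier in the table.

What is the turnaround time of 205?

Timeline: | 200 0-4 | 201 4-7 | 202 7-11 | 203 11-15 | 204 15-19 | 205 19-23 | 206 23-27 | 200 27-30 | 202 30-34 | 203 34-37 | 204 37-41 | 205 41-45 | 206 45-48 | 202 48-50 | 204 50-53 |
Completion: 200=30  201=7  202=50  203=37  204=53  205=45  206=48
Turnaround (C−A): 200=30  201=7  202=50  203=37  204=53  205=45  206=48
Turnaround(205) = completion − arrival = 45 − 0 = 45

45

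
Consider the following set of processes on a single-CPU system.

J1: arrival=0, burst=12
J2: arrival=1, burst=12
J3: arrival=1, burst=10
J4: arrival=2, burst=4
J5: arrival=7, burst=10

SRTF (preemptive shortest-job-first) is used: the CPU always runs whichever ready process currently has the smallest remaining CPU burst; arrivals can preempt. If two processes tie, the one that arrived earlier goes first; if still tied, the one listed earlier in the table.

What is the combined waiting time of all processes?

Schedule: | J1 0-1 | J3 1-2 | J4 2-6 | J3 6-15 | J5 15-25 | J1 25-36 | J2 36-48 |
Completion: J1=36  J2=48  J3=15  J4=6  J5=25
Turnaround (C−A): J1=36  J2=47  J3=14  J4=4  J5=18
Waiting = turnaround − burst: J1=24, J2=35, J3=4, J4=0, J5=8
Total waiting = 24 + 35 + 4 + 0 + 8 = 71

71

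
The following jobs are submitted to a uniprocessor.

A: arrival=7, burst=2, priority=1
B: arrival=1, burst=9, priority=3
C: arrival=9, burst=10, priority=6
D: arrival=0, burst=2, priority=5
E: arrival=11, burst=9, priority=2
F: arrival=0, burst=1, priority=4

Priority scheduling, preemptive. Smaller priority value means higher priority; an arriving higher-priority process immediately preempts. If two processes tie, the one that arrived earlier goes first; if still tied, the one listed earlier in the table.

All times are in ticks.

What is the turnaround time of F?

1

Schedule: | F 0-1 | B 1-7 | A 7-9 | B 9-11 | E 11-20 | B 20-21 | D 21-23 | C 23-33 |
Completion: A=9  B=21  C=33  D=23  E=20  F=1
Turnaround(F) = completion − arrival = 1 − 0 = 1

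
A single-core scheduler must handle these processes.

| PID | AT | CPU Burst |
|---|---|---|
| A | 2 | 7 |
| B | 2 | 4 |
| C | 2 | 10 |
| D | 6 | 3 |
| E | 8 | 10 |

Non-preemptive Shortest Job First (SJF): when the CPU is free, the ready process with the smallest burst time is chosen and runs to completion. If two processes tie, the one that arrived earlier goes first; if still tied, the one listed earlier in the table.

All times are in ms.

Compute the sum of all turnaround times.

73

Timeline: | idle 0-2 | B 2-6 | D 6-9 | A 9-16 | C 16-26 | E 26-36 |
Completion: A=16  B=6  C=26  D=9  E=36
Turnaround = completion − arrival: A=14, B=4, C=24, D=3, E=28
Total turnaround = 14 + 4 + 24 + 3 + 28 = 73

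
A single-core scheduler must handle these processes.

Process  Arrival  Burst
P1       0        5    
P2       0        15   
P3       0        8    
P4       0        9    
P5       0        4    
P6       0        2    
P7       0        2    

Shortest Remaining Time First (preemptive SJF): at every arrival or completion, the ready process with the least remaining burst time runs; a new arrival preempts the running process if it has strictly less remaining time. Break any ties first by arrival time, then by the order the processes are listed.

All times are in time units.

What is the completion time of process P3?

21

Timeline: | P6 0-2 | P7 2-4 | P5 4-8 | P1 8-13 | P3 13-21 | P4 21-30 | P2 30-45 |
Completion: P1=13  P2=45  P3=21  P4=30  P5=8  P6=2  P7=4
Turnaround (C−A): P1=13  P2=45  P3=21  P4=30  P5=8  P6=2  P7=4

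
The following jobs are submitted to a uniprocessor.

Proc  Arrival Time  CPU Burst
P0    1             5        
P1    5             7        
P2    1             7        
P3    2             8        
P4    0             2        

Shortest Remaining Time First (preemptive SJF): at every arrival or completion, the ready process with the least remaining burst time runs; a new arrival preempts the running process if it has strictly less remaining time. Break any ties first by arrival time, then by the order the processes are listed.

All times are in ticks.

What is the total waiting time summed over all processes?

35

Schedule: | P4 0-2 | P0 2-7 | P2 7-14 | P1 14-21 | P3 21-29 |
Completion: P0=7  P1=21  P2=14  P3=29  P4=2
Turnaround (C−A): P0=6  P1=16  P2=13  P3=27  P4=2
Waiting = turnaround − burst: P0=1, P1=9, P2=6, P3=19, P4=0
Total waiting = 1 + 9 + 6 + 19 + 0 = 35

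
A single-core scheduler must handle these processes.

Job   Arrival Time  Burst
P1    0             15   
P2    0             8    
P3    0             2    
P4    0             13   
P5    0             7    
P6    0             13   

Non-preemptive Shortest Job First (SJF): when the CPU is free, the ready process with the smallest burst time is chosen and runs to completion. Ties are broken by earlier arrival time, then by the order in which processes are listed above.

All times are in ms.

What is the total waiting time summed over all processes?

Gantt: | P3 0-2 | P5 2-9 | P2 9-17 | P4 17-30 | P6 30-43 | P1 43-58 |
Completion: P1=58  P2=17  P3=2  P4=30  P5=9  P6=43
Waiting = turnaround − burst: P1=43, P2=9, P3=0, P4=17, P5=2, P6=30
Total waiting = 43 + 9 + 0 + 17 + 2 + 30 = 101

101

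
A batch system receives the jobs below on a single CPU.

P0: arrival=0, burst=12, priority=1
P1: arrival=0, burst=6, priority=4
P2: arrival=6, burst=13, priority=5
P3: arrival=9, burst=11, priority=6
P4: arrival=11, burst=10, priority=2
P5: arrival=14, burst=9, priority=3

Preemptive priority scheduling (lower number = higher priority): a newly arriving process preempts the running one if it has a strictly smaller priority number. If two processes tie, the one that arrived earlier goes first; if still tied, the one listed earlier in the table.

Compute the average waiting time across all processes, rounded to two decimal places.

Schedule: | P0 0-12 | P4 12-22 | P5 22-31 | P1 31-37 | P2 37-50 | P3 50-61 |
Completion: P0=12  P1=37  P2=50  P3=61  P4=22  P5=31
Turnaround (C−A): P0=12  P1=37  P2=44  P3=52  P4=11  P5=17
Waiting times: P0=0, P1=31, P2=31, P3=41, P4=1, P5=8
Average waiting = (0+31+31+41+1+8) / 6 = 112/6 = 18.67

18.67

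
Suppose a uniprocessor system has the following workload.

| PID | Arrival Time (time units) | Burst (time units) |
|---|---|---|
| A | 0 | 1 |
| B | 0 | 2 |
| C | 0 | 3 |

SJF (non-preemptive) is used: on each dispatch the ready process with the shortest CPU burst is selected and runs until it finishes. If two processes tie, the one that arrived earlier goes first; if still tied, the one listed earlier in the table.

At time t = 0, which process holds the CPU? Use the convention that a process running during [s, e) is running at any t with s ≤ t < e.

A

Gantt: | A 0-1 | B 1-3 | C 3-6 |
Completion: A=1  B=3  C=6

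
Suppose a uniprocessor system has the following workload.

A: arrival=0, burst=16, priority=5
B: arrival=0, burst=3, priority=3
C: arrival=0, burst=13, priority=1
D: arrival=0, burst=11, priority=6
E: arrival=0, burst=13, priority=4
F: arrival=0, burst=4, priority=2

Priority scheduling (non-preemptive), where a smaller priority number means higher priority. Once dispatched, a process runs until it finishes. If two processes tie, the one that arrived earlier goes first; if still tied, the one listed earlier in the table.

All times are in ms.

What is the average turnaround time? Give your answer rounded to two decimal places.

Timeline: | C 0-13 | F 13-17 | B 17-20 | E 20-33 | A 33-49 | D 49-60 |
Completion: A=49  B=20  C=13  D=60  E=33  F=17
Turnaround times: A=49, B=20, C=13, D=60, E=33, F=17
Average turnaround = (49+20+13+60+33+17) / 6 = 192/6 = 32.00

32.00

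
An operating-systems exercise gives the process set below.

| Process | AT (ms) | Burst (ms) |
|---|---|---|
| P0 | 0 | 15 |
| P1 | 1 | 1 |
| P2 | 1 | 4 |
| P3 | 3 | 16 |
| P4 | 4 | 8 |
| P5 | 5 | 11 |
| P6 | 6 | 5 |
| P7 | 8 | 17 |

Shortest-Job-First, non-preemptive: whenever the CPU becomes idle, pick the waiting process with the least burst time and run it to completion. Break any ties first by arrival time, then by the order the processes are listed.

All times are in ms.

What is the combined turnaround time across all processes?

Schedule: | P0 0-15 | P1 15-16 | P2 16-20 | P6 20-25 | P4 25-33 | P5 33-44 | P3 44-60 | P7 60-77 |
Completion: P0=15  P1=16  P2=20  P3=60  P4=33  P5=44  P6=25  P7=77
Turnaround (C−A): P0=15  P1=15  P2=19  P3=57  P4=29  P5=39  P6=19  P7=69
Turnaround = completion − arrival: P0=15, P1=15, P2=19, P3=57, P4=29, P5=39, P6=19, P7=69
Total turnaround = 15 + 15 + 19 + 57 + 29 + 39 + 19 + 69 = 262

262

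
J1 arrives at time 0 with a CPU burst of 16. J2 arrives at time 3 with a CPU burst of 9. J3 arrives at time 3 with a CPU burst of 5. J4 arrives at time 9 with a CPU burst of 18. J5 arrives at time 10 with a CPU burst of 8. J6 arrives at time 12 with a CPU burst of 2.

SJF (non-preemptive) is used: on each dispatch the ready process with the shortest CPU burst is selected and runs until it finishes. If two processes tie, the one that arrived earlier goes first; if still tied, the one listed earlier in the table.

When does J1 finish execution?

16

Gantt: | J1 0-16 | J6 16-18 | J3 18-23 | J5 23-31 | J2 31-40 | J4 40-58 |
Completion: J1=16  J2=40  J3=23  J4=58  J5=31  J6=18
Turnaround (C−A): J1=16  J2=37  J3=20  J4=49  J5=21  J6=6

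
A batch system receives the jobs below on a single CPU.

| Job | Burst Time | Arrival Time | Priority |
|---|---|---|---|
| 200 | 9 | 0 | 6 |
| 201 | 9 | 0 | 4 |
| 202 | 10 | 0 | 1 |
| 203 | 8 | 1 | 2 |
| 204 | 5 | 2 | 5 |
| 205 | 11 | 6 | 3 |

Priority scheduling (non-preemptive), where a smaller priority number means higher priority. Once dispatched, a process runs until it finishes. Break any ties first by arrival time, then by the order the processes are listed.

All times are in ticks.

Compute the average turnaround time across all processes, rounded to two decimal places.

30.17

Schedule: | 202 0-10 | 203 10-18 | 205 18-29 | 201 29-38 | 204 38-43 | 200 43-52 |
Completion: 200=52  201=38  202=10  203=18  204=43  205=29
Turnaround times: 200=52, 201=38, 202=10, 203=17, 204=41, 205=23
Average turnaround = (52+38+10+17+41+23) / 6 = 181/6 = 30.17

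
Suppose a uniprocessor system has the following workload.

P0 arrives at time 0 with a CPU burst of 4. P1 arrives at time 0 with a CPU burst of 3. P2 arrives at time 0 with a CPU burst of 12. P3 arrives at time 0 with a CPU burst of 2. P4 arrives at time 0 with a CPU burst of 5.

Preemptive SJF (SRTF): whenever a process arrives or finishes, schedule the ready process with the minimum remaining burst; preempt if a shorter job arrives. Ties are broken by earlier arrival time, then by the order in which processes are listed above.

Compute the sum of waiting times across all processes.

30

Gantt: | P3 0-2 | P1 2-5 | P0 5-9 | P4 9-14 | P2 14-26 |
Completion: P0=9  P1=5  P2=26  P3=2  P4=14
Waiting = turnaround − burst: P0=5, P1=2, P2=14, P3=0, P4=9
Total waiting = 5 + 2 + 14 + 0 + 9 = 30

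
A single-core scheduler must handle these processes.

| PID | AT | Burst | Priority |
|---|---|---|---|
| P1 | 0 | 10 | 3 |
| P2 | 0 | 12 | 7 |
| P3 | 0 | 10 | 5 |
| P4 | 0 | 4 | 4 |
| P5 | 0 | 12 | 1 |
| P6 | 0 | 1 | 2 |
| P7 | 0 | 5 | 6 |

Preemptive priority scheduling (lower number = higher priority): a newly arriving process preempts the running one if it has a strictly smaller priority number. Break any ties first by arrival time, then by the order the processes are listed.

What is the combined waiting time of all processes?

Schedule: | P5 0-12 | P6 12-13 | P1 13-23 | P4 23-27 | P3 27-37 | P7 37-42 | P2 42-54 |
Completion: P1=23  P2=54  P3=37  P4=27  P5=12  P6=13  P7=42
Waiting = turnaround − burst: P1=13, P2=42, P3=27, P4=23, P5=0, P6=12, P7=37
Total waiting = 13 + 42 + 27 + 23 + 0 + 12 + 37 = 154

154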